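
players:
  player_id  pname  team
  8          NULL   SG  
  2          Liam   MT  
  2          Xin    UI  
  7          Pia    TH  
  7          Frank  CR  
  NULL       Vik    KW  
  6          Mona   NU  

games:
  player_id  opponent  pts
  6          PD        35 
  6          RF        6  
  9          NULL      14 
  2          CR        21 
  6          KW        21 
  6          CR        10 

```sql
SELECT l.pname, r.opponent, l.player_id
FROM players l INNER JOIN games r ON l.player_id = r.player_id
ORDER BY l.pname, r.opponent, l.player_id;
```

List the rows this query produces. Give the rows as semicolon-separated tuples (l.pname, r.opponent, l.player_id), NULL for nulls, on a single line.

INNER JOIN keeps only pairs where the ON condition holds.
Matching on l.player_id = r.player_id. A NULL in a compared column never satisfies the condition.
- l row (player_id=8): no match → dropped.
- l row (player_id=2): matches 1 r row(s) → 1 output row(s).
- l row (player_id=2): matches 1 r row(s) → 1 output row(s).
- l row (player_id=7): no match → dropped.
- l row (player_id=7): no match → dropped.
- l row (player_id=NULL): no match → dropped.
- l row (player_id=6): matches 4 r row(s) → 4 output row(s).
After projecting and ordering:
l.pname | r.opponent | l.player_id
Liam | CR | 2
Mona | CR | 6
Mona | KW | 6
Mona | PD | 6
Mona | RF | 6
Xin | CR | 2

(Liam, CR, 2); (Mona, CR, 6); (Mona, KW, 6); (Mona, PD, 6); (Mona, RF, 6); (Xin, CR, 2)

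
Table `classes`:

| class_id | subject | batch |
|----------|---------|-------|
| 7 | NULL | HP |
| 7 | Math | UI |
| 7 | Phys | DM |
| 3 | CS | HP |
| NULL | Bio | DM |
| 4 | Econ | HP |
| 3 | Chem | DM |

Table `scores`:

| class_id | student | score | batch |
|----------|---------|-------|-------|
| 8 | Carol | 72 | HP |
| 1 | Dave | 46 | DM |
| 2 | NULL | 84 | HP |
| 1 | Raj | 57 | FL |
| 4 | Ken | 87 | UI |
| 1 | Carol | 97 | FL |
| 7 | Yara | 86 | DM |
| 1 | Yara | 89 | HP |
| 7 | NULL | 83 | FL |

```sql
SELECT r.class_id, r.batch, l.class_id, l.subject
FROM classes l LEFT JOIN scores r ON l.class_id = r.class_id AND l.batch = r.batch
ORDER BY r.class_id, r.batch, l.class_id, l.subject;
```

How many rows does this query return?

LEFT JOIN keeps every row from `classes`; unmatched rows get NULL for `scores`'s columns.
Matching on l.class_id = r.class_id AND l.batch = r.batch. A NULL in a compared column never satisfies the condition.
- class_id=7, batch=HP: no r row matches, row kept with r columns NULL.
- class_id=7, batch=UI: no r row matches, row kept with r columns NULL.
- class_id=7, batch=DM: 1 matching r row(s), so 1 row(s) emitted.
- class_id=3, batch=HP: no r row matches, row kept with r columns NULL.
- class_id=NULL, batch=DM: no r row matches, row kept with r columns NULL.
- class_id=4, batch=HP: no r row matches, row kept with r columns NULL.
- class_id=3, batch=DM: no r row matches, row kept with r columns NULL.
Total: 1 matched + 6 padded = 7 rows.

7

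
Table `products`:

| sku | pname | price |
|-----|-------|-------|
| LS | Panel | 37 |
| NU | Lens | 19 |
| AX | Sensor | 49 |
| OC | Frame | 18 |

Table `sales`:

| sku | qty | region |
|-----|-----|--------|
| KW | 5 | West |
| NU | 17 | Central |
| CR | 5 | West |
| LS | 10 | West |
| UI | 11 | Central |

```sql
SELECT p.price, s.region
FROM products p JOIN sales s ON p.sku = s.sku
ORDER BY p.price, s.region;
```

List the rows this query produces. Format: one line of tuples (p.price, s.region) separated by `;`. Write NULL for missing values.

(19, Central); (37, West)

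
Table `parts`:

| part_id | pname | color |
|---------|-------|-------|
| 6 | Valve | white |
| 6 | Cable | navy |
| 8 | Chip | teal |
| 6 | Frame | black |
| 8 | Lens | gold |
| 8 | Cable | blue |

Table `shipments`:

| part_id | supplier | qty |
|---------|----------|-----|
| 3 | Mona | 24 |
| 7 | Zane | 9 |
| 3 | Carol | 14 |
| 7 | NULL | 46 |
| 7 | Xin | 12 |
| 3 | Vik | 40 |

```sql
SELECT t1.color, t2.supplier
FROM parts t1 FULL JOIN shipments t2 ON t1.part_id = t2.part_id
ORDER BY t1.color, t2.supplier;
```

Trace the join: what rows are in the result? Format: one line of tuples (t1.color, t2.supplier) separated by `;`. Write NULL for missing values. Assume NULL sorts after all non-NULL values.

FULL OUTER JOIN keeps every row from both sides; unmatched rows get NULL for the other side's columns.
Matching on t1.part_id = t2.part_id.
- t1 (part_id=6) has no partner → padded with NULL.
- t1 (part_id=6) has no partner → padded with NULL.
- t1 (part_id=8) has no partner → padded with NULL.
- t1 (part_id=6) has no partner → padded with NULL.
- t1 (part_id=8) has no partner → padded with NULL.
- t1 (part_id=8) has no partner → padded with NULL.
- 6 row(s) from t2 found no t1 partner → padded with NULL.

(black, NULL); (blue, NULL); (gold, NULL); (navy, NULL); (teal, NULL); (white, NULL); (NULL, Carol); (NULL, Mona); (NULL, Vik); (NULL, Xin); (NULL, Zane); (NULL, NULL)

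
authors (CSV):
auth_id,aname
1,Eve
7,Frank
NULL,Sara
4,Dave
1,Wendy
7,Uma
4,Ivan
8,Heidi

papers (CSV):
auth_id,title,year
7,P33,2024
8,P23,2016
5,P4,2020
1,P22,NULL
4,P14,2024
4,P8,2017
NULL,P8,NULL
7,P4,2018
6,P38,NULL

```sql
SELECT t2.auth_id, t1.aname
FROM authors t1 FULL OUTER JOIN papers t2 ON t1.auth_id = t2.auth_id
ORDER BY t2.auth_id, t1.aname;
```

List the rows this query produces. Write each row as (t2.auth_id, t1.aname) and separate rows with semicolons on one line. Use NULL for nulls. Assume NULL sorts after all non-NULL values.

(1, Eve); (1, Wendy); (4, Dave); (4, Dave); (4, Ivan); (4, Ivan); (5, NULL); (6, NULL); (7, Frank); (7, Frank); (7, Uma); (7, Uma); (8, Heidi); (NULL, Sara); (NULL, NULL)

FULL OUTER JOIN keeps every row from both sides; unmatched rows get NULL for the other side's columns.
Matching on t1.auth_id = t2.auth_id. A NULL in a compared column never satisfies the condition.
Matched pairs: 11; unmatched t1 rows kept: 1; unmatched t2 rows kept: 3.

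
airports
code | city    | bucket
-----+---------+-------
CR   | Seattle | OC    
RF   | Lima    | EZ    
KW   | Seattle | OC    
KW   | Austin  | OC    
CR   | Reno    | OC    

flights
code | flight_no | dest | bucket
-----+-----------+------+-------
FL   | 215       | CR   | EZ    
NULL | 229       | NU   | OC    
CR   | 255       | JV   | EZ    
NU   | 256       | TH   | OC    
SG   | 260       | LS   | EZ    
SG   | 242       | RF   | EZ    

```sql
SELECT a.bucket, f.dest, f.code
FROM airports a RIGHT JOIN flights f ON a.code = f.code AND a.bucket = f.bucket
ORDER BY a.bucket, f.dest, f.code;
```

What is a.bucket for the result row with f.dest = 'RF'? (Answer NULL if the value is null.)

NULL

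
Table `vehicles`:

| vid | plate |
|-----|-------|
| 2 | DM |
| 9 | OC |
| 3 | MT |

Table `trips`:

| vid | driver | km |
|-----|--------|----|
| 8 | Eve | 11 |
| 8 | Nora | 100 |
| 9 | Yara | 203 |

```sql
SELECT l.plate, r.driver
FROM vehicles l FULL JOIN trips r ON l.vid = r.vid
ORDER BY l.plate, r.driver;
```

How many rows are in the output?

FULL OUTER JOIN keeps every row from both sides; unmatched rows get NULL for the other side's columns.
Matching on l.vid = r.vid.
Matched pairs: 1; unmatched l rows kept: 2; unmatched r rows kept: 2.
Total: 1 matched + 4 padded = 5 rows.

5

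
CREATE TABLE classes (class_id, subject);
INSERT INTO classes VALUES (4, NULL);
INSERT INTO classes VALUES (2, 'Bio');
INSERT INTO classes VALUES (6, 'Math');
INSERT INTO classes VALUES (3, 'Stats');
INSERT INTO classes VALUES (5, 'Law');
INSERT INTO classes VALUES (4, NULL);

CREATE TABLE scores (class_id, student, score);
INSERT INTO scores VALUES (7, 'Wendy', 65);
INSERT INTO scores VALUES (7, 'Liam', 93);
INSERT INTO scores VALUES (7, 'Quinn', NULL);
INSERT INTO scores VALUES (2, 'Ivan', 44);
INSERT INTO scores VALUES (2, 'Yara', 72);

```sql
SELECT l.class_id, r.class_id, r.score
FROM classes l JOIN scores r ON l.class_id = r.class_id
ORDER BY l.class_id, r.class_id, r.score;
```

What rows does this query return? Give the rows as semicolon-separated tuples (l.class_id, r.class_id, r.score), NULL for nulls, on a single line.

(2, 2, 44); (2, 2, 72)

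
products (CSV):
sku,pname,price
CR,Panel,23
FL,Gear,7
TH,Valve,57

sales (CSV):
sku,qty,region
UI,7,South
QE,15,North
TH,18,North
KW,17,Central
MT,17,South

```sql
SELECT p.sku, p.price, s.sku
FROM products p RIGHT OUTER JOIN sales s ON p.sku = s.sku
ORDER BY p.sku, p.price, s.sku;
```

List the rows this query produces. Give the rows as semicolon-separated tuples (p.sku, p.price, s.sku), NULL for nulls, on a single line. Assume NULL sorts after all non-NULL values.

RIGHT JOIN keeps every row from `sales`; unmatched rows get NULL for `products`'s columns.
Matching on p.sku = s.sku.
Matched pairs: 1; unmatched s rows kept: 4.

(TH, 57, TH); (NULL, NULL, KW); (NULL, NULL, MT); (NULL, NULL, QE); (NULL, NULL, UI)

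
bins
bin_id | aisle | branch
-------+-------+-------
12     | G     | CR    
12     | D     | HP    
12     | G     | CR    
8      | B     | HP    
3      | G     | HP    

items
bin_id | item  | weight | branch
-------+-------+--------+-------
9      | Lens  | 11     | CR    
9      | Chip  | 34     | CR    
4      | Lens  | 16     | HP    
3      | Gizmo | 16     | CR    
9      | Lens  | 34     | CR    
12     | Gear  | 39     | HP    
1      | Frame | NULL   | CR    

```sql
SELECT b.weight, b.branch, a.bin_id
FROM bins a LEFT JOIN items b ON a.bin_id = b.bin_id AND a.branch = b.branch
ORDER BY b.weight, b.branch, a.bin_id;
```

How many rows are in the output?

LEFT JOIN keeps every row from `bins`; unmatched rows get NULL for `items`'s columns.
Matching on a.bin_id = b.bin_id AND a.branch = b.branch.
- a (bin_id=12, branch=CR) has no partner → padded with NULL.
- a (bin_id=12, branch=HP) pairs with 1 row(s) of b.
- a (bin_id=12, branch=CR) has no partner → padded with NULL.
- a (bin_id=8, branch=HP) has no partner → padded with NULL.
- a (bin_id=3, branch=HP) has no partner → padded with NULL.
Total: 1 matched + 4 padded = 5 rows.

5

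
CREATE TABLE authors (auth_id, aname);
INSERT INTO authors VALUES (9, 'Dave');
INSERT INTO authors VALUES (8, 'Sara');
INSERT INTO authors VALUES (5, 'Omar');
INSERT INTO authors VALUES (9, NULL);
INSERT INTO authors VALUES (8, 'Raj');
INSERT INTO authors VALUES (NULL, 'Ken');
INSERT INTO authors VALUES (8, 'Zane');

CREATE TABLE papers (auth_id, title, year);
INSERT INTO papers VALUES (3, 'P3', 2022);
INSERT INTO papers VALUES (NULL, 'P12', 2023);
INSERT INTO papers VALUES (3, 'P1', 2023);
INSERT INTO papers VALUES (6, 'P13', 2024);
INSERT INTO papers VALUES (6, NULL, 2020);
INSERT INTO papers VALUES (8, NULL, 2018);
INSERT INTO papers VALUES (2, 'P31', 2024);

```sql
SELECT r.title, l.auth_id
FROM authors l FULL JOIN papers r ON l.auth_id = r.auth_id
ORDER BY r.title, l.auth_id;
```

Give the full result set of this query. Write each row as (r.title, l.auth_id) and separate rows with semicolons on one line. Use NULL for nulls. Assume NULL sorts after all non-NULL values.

FULL OUTER JOIN keeps every row from both sides; unmatched rows get NULL for the other side's columns.
Matching on l.auth_id = r.auth_id. A NULL in a compared column never satisfies the condition.
- auth_id=9: no r row matches, row kept with r columns NULL.
- auth_id=8: 1 matching r row(s), so 1 row(s) emitted.
- auth_id=5: no r row matches, row kept with r columns NULL.
- auth_id=9: no r row matches, row kept with r columns NULL.
- auth_id=8: 1 matching r row(s), so 1 row(s) emitted.
- auth_id=NULL: no r row matches, row kept with r columns NULL.
- auth_id=8: 1 matching r row(s), so 1 row(s) emitted.
- 6 r row(s) had no l match → kept, l columns NULL.

(P1, NULL); (P12, NULL); (P13, NULL); (P3, NULL); (P31, NULL); (NULL, 5); (NULL, 8); (NULL, 8); (NULL, 8); (NULL, 9); (NULL, 9); (NULL, NULL); (NULL, NULL)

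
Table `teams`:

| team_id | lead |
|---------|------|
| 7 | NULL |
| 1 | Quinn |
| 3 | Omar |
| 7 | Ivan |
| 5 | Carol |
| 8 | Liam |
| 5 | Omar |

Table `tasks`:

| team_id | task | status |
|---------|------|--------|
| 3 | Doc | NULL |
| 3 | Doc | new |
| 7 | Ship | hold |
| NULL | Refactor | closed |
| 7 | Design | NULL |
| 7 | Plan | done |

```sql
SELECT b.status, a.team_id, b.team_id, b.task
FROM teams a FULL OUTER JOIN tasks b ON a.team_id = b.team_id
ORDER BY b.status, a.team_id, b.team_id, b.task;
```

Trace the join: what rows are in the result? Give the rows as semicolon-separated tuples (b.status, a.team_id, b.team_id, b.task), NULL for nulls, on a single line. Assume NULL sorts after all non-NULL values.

FULL OUTER JOIN keeps every row from both sides; unmatched rows get NULL for the other side's columns.
Matching on a.team_id = b.team_id. A NULL in a compared column never satisfies the condition.
- team_id=7: 3 matching b row(s), so 3 row(s) emitted.
- team_id=1: no b row matches, row kept with b columns NULL.
- team_id=3: 2 matching b row(s), so 2 row(s) emitted.
- team_id=7: 3 matching b row(s), so 3 row(s) emitted.
- team_id=5: no b row matches, row kept with b columns NULL.
- team_id=8: no b row matches, row kept with b columns NULL.
- team_id=5: no b row matches, row kept with b columns NULL.
- 1 row(s) from b found no a partner → padded with NULL.

(closed, NULL, NULL, Refactor); (done, 7, 7, Plan); (done, 7, 7, Plan); (hold, 7, 7, Ship); (hold, 7, 7, Ship); (new, 3, 3, Doc); (NULL, 1, NULL, NULL); (NULL, 3, 3, Doc); (NULL, 5, NULL, NULL); (NULL, 5, NULL, NULL); (NULL, 7, 7, Design); (NULL, 7, 7, Design); (NULL, 8, NULL, NULL)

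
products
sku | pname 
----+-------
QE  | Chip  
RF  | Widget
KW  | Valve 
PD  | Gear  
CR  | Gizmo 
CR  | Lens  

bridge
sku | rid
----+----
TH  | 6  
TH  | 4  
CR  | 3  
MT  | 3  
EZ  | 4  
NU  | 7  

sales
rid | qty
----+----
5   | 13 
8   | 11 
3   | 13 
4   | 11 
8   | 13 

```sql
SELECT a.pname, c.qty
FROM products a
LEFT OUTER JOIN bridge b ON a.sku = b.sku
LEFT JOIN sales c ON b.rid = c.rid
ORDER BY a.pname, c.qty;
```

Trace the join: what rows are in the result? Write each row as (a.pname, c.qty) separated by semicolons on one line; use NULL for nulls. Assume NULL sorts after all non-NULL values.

Joins associate left-to-right: products LEFT JOIN bridge on sku gives 6 intermediate row(s).
Then LEFT JOIN `sales c` on rid: each of those 6 rows is kept; rows whose b.rid has no match in c get NULL for c's columns.

(Chip, NULL); (Gear, NULL); (Gizmo, 13); (Lens, 13); (Valve, NULL); (Widget, NULL)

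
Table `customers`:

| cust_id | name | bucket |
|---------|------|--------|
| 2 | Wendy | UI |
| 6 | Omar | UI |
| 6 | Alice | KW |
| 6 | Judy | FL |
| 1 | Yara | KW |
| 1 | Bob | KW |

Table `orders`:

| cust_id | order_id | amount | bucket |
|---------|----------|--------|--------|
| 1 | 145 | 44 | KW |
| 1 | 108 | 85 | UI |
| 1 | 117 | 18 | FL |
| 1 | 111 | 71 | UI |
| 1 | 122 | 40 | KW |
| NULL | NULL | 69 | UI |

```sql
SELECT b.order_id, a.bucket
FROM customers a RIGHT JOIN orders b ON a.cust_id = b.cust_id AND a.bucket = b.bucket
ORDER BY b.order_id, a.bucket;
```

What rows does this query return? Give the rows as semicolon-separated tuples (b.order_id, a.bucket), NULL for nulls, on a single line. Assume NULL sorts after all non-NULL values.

(108, NULL); (111, NULL); (117, NULL); (122, KW); (122, KW); (145, KW); (145, KW); (NULL, NULL)

RIGHT JOIN keeps every row from `orders`; unmatched rows get NULL for `customers`'s columns.
Matching on a.cust_id = b.cust_id AND a.bucket = b.bucket. A NULL in a compared column never satisfies the condition.
- a row (cust_id=2, bucket=UI): no match.
- a row (cust_id=6, bucket=UI): no match.
- a row (cust_id=6, bucket=KW): no match.
- a row (cust_id=6, bucket=FL): no match.
- a row (cust_id=1, bucket=KW): matches 2 b row(s) → 2 output row(s).
- a row (cust_id=1, bucket=KW): matches 2 b row(s) → 2 output row(s).
- 4 b row(s) had no a match → kept, a columns NULL.
After projecting and ordering:
b.order_id | a.bucket
108 | NULL
111 | NULL
117 | NULL
122 | KW
122 | KW
145 | KW
145 | KW
NULL | NULL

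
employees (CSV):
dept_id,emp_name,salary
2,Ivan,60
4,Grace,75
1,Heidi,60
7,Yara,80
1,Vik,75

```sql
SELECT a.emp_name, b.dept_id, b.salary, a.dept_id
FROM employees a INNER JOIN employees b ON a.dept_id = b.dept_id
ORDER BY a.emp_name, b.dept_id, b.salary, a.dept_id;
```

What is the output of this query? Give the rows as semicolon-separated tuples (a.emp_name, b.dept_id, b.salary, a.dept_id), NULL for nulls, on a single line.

(Grace, 4, 75, 4); (Heidi, 1, 60, 1); (Heidi, 1, 75, 1); (Ivan, 2, 60, 2); (Vik, 1, 60, 1); (Vik, 1, 75, 1); (Yara, 7, 80, 7)

INNER JOIN keeps only pairs where the ON condition holds.
Matching on a.dept_id = b.dept_id.
Matched pairs: 7.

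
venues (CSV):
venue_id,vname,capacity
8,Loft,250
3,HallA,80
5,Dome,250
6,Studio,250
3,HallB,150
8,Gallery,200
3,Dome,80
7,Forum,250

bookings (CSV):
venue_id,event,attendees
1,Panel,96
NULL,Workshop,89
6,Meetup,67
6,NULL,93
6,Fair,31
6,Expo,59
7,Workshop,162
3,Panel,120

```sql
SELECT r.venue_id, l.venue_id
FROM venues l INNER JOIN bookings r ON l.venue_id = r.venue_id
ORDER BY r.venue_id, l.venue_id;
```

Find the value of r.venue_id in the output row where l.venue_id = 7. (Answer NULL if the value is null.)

7

INNER JOIN keeps only pairs where the ON condition holds.
Matching on l.venue_id = r.venue_id. A NULL in a compared column never satisfies the condition.
Matched pairs: 8.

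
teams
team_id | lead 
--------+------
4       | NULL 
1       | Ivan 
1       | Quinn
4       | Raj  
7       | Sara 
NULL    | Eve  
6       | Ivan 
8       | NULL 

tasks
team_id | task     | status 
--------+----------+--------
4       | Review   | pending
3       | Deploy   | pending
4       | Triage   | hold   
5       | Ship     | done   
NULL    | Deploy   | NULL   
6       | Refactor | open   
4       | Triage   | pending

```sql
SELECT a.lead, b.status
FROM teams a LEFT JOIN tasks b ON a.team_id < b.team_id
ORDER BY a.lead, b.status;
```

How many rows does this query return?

20

LEFT JOIN keeps every row from `teams`; unmatched rows get NULL for `tasks`'s columns.
Matching on a.team_id < b.team_id. A NULL in a compared column never satisfies the condition.
- a[0] team_id=4 → 2 match(es) in b → 2 row(s).
- a[1] team_id=1 → 6 match(es) in b → 6 row(s).
- a[2] team_id=1 → 6 match(es) in b → 6 row(s).
- a[3] team_id=4 → 2 match(es) in b → 2 row(s).
- a[4] team_id=7 → no match; kept with NULLs on the b side.
- a[5] team_id=NULL → no match; kept with NULLs on the b side.
- a[6] team_id=6 → no match; kept with NULLs on the b side.
- a[7] team_id=8 → no match; kept with NULLs on the b side.
Total: 16 matched + 4 padded = 20 rows.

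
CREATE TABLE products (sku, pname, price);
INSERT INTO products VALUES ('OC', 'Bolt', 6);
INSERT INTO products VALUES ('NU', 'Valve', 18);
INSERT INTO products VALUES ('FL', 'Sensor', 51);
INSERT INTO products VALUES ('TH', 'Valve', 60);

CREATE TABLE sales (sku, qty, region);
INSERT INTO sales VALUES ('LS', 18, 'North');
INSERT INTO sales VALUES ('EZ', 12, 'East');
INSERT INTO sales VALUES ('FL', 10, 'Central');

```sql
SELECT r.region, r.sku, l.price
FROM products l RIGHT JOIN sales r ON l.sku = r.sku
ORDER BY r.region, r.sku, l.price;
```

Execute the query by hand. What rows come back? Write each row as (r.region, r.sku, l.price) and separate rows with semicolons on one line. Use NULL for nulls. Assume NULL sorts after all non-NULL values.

(Central, FL, 51); (East, EZ, NULL); (North, LS, NULL)

RIGHT JOIN keeps every row from `sales`; unmatched rows get NULL for `products`'s columns.
Matching on l.sku = r.sku.
- l[0] sku=OC → no match.
- l[1] sku=NU → no match.
- l[2] sku=FL → 1 match(es) in r → 1 row(s).
- l[3] sku=TH → no match.
- 2 row(s) from r found no l partner → padded with NULL.
After projecting and ordering:
r.region | r.sku | l.price
Central | FL | 51
East | EZ | NULL
North | LS | NULL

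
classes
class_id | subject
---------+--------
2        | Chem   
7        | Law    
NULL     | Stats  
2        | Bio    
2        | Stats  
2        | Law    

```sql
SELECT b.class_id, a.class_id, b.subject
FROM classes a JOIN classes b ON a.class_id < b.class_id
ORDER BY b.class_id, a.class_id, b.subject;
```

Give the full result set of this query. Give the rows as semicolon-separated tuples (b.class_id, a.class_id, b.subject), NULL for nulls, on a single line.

INNER JOIN keeps only pairs where the ON condition holds.
Matching on a.class_id < b.class_id. A NULL in a compared column never satisfies the condition.
Matched pairs: 4.

(7, 2, Law); (7, 2, Law); (7, 2, Law); (7, 2, Law)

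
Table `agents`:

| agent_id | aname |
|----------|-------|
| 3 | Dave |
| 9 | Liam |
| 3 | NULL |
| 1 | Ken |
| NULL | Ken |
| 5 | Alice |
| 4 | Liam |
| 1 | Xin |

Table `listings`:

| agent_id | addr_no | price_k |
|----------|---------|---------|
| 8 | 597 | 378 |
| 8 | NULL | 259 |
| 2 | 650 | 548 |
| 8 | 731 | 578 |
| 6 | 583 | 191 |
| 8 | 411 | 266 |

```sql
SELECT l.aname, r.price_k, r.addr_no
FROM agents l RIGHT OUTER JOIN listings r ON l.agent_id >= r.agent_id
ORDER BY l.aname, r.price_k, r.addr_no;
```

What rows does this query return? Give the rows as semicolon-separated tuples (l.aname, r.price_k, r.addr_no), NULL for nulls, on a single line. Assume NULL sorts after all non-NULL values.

(Alice, 548, 650); (Dave, 548, 650); (Liam, 191, 583); (Liam, 259, NULL); (Liam, 266, 411); (Liam, 378, 597); (Liam, 548, 650); (Liam, 548, 650); (Liam, 578, 731); (NULL, 548, 650)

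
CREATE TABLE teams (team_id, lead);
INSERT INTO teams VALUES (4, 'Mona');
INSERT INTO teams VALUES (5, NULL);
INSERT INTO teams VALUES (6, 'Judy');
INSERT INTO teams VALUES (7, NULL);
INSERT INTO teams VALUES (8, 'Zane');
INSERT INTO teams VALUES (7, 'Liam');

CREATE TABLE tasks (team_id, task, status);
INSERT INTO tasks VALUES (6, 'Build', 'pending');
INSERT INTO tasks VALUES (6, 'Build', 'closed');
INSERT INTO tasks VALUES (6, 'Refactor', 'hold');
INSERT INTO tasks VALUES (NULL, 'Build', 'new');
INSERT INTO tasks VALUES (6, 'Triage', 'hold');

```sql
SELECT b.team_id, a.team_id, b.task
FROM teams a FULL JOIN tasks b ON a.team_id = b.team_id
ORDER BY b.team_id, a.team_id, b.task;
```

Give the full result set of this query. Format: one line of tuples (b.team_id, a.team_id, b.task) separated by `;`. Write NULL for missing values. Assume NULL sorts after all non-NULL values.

FULL OUTER JOIN keeps every row from both sides; unmatched rows get NULL for the other side's columns.
Matching on a.team_id = b.team_id. A NULL in a compared column never satisfies the condition.
Matched pairs: 4; unmatched a rows kept: 5; unmatched b rows kept: 1.

(6, 6, Build); (6, 6, Build); (6, 6, Refactor); (6, 6, Triage); (NULL, 4, NULL); (NULL, 5, NULL); (NULL, 7, NULL); (NULL, 7, NULL); (NULL, 8, NULL); (NULL, NULL, Build)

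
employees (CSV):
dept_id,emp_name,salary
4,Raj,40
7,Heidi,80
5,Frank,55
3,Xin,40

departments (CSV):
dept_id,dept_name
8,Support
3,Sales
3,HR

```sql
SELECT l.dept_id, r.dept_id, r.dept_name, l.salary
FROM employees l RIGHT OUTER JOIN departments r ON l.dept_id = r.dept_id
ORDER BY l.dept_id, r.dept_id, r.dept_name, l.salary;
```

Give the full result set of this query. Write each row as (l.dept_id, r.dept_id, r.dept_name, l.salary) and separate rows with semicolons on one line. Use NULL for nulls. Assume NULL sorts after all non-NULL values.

(3, 3, HR, 40); (3, 3, Sales, 40); (NULL, 8, Support, NULL)

RIGHT JOIN keeps every row from `departments`; unmatched rows get NULL for `employees`'s columns.
Matching on l.dept_id = r.dept_id.
- l[0] dept_id=4 → no match.
- l[1] dept_id=7 → no match.
- l[2] dept_id=5 → no match.
- l[3] dept_id=3 → 2 match(es) in r → 2 row(s).
- 1 r row(s) had no l match → kept, l columns NULL.
After projecting and ordering:
l.dept_id | r.dept_id | r.dept_name | l.salary
3 | 3 | HR | 40
3 | 3 | Sales | 40
NULL | 8 | Support | NULL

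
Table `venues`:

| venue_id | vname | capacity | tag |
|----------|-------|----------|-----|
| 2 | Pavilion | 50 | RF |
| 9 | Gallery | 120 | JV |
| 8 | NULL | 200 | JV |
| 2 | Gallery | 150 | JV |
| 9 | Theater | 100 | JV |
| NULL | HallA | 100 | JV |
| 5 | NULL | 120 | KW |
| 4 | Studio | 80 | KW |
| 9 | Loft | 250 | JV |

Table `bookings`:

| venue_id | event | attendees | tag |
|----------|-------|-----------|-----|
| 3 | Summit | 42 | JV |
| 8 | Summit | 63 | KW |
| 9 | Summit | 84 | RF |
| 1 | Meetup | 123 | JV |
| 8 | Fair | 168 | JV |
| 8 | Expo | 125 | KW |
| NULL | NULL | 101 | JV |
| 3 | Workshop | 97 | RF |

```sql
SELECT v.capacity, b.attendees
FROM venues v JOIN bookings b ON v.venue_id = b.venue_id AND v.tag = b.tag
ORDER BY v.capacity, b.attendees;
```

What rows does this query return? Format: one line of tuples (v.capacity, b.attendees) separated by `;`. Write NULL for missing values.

(200, 168)

INNER JOIN keeps only pairs where the ON condition holds.
Matching on v.venue_id = b.venue_id AND v.tag = b.tag. A NULL in a compared column never satisfies the condition.
- venue_id=2, tag=RF: no matching b row, dropped.
- venue_id=9, tag=JV: no matching b row, dropped.
- venue_id=8, tag=JV: 1 matching b row(s), so 1 row(s) emitted.
- venue_id=2, tag=JV: no matching b row, dropped.
- venue_id=9, tag=JV: no matching b row, dropped.
- venue_id=NULL, tag=JV: no matching b row, dropped.
- venue_id=5, tag=KW: no matching b row, dropped.
- venue_id=4, tag=KW: no matching b row, dropped.
- venue_id=9, tag=JV: no matching b row, dropped.
After projecting and ordering:
v.capacity | b.attendees
200 | 168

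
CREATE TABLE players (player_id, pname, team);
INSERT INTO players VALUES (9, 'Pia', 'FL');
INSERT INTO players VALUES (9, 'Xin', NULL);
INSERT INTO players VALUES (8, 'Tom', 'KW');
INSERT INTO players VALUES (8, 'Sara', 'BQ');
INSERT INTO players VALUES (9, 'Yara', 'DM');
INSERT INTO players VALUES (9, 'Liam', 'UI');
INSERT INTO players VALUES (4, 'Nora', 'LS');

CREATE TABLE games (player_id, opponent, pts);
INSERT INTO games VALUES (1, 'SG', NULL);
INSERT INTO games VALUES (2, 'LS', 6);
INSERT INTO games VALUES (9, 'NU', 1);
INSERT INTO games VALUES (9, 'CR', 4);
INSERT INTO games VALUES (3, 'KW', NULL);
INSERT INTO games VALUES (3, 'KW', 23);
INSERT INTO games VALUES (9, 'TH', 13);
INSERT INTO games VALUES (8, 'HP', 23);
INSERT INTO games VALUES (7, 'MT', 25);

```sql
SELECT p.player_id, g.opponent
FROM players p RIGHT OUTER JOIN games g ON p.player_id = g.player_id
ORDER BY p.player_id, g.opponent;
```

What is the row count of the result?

19

RIGHT JOIN keeps every row from `games`; unmatched rows get NULL for `players`'s columns.
Matching on p.player_id = g.player_id.
- player_id=9: 3 matching g row(s), so 3 row(s) emitted.
- player_id=9: 3 matching g row(s), so 3 row(s) emitted.
- player_id=8: 1 matching g row(s), so 1 row(s) emitted.
- player_id=8: 1 matching g row(s), so 1 row(s) emitted.
- player_id=9: 3 matching g row(s), so 3 row(s) emitted.
- player_id=9: 3 matching g row(s), so 3 row(s) emitted.
- player_id=4: no matching g row.
- 5 row(s) from g found no p partner → padded with NULL.
Total: 14 matched + 5 padded = 19 rows.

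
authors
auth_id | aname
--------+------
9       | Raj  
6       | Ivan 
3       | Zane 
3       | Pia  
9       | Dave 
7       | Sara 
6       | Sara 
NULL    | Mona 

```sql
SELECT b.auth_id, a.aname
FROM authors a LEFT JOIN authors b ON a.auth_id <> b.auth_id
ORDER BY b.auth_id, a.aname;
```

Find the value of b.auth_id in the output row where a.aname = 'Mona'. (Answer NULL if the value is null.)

LEFT JOIN keeps every row from `authors a`; unmatched rows get NULL for `authors b`'s columns.
Matching on a.auth_id <> b.auth_id. A NULL in a compared column never satisfies the condition.
Matched pairs: 36; unmatched a rows kept: 1.

NULL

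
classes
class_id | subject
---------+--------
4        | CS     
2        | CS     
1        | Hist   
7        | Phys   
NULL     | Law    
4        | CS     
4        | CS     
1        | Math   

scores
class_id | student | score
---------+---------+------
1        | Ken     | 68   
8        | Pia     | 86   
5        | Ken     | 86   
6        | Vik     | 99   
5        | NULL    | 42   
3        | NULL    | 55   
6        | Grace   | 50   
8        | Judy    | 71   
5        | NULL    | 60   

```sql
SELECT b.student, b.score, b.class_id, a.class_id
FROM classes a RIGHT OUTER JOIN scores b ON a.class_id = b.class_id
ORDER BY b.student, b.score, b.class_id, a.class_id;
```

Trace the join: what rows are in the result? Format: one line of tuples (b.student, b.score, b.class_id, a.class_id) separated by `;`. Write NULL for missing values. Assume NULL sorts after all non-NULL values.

(Grace, 50, 6, NULL); (Judy, 71, 8, NULL); (Ken, 68, 1, 1); (Ken, 68, 1, 1); (Ken, 86, 5, NULL); (Pia, 86, 8, NULL); (Vik, 99, 6, NULL); (NULL, 42, 5, NULL); (NULL, 55, 3, NULL); (NULL, 60, 5, NULL)

RIGHT JOIN keeps every row from `scores`; unmatched rows get NULL for `classes`'s columns.
Matching on a.class_id = b.class_id. A NULL in a compared column never satisfies the condition.
Matched pairs: 2; unmatched b rows kept: 8.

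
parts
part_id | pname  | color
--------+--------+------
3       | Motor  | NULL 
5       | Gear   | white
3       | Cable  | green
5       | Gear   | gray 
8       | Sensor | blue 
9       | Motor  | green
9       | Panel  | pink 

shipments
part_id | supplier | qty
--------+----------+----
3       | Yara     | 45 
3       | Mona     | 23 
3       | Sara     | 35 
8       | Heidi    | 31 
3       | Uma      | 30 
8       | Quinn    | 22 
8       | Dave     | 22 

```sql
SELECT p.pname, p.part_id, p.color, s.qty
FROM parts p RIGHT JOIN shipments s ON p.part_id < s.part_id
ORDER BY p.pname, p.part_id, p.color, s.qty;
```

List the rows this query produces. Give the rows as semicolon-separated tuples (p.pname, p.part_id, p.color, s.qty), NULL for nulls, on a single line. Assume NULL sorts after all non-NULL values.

(Cable, 3, green, 22); (Cable, 3, green, 22); (Cable, 3, green, 31); (Gear, 5, gray, 22); (Gear, 5, gray, 22); (Gear, 5, gray, 31); (Gear, 5, white, 22); (Gear, 5, white, 22); (Gear, 5, white, 31); (Motor, 3, NULL, 22); (Motor, 3, NULL, 22); (Motor, 3, NULL, 31); (NULL, NULL, NULL, 23); (NULL, NULL, NULL, 30); (NULL, NULL, NULL, 35); (NULL, NULL, NULL, 45)

RIGHT JOIN keeps every row from `shipments`; unmatched rows get NULL for `parts`'s columns.
Matching on p.part_id < s.part_id.
- p (part_id=3) pairs with 3 row(s) of s.
- p (part_id=5) pairs with 3 row(s) of s.
- p (part_id=3) pairs with 3 row(s) of s.
- p (part_id=5) pairs with 3 row(s) of s.
- p (part_id=8) has no partner in s.
- p (part_id=9) has no partner in s.
- p (part_id=9) has no partner in s.
- 4 row(s) from s found no p partner → padded with NULL.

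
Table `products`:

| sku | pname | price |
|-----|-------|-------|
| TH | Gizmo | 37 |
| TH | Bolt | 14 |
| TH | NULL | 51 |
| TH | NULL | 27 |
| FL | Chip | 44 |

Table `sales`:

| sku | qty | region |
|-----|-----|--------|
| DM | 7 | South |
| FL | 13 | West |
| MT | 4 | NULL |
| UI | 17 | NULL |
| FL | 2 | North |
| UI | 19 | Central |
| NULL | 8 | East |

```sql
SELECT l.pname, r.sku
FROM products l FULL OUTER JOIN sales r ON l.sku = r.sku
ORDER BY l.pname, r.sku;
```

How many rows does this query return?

11

FULL OUTER JOIN keeps every row from both sides; unmatched rows get NULL for the other side's columns.
Matching on l.sku = r.sku. A NULL in a compared column never satisfies the condition.
- l[0] sku=TH → no match; kept with NULLs on the r side.
- l[1] sku=TH → no match; kept with NULLs on the r side.
- l[2] sku=TH → no match; kept with NULLs on the r side.
- l[3] sku=TH → no match; kept with NULLs on the r side.
- l[4] sku=FL → 2 match(es) in r → 2 row(s).
- plus 5 unmatched r row(s), each kept with NULL l columns.
Total: 2 matched + 9 padded = 11 rows.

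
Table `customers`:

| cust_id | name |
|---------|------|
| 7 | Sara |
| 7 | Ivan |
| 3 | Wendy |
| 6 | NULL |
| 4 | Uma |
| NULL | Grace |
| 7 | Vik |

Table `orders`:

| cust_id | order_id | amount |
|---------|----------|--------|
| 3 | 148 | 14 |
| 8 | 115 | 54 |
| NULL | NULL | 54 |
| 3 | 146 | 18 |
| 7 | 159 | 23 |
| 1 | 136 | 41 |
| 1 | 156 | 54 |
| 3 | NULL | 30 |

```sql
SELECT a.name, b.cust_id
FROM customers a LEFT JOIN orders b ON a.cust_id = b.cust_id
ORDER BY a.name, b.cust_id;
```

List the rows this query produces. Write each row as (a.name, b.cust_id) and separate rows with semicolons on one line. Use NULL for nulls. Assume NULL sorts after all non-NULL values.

LEFT JOIN keeps every row from `customers`; unmatched rows get NULL for `orders`'s columns.
Matching on a.cust_id = b.cust_id. A NULL in a compared column never satisfies the condition.
Matched pairs: 6; unmatched a rows kept: 3.

(Grace, NULL); (Ivan, 7); (Sara, 7); (Uma, NULL); (Vik, 7); (Wendy, 3); (Wendy, 3); (Wendy, 3); (NULL, NULL)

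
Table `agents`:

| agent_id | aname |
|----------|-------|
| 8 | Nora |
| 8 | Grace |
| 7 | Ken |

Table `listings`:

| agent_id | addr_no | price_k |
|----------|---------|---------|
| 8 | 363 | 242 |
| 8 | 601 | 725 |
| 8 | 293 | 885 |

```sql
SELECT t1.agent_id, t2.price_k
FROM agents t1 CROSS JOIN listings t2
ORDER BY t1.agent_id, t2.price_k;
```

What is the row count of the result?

9

CROSS JOIN pairs every row of `agents` with every row of `listings`: 3 × 3 = 9 rows.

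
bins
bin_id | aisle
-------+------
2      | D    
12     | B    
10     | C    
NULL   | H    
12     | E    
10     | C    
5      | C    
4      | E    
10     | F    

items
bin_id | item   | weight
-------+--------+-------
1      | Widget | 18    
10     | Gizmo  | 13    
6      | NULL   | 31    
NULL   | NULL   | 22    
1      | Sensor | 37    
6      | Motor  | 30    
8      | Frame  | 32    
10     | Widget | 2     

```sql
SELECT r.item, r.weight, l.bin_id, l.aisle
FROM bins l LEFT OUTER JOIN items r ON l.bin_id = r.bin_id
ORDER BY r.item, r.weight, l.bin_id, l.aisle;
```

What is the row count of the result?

12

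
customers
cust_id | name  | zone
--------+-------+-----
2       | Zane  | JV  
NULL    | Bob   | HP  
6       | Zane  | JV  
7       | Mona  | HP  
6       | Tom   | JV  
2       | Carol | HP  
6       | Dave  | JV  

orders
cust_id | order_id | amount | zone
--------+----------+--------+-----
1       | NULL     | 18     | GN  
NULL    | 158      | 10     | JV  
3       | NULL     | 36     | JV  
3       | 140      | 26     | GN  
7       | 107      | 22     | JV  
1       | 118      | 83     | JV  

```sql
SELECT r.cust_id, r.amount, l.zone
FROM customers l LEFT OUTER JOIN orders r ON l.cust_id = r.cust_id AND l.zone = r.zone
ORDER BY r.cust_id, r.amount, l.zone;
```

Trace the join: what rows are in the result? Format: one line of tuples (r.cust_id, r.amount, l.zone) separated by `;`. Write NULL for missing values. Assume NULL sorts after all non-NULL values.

(NULL, NULL, HP); (NULL, NULL, HP); (NULL, NULL, HP); (NULL, NULL, JV); (NULL, NULL, JV); (NULL, NULL, JV); (NULL, NULL, JV)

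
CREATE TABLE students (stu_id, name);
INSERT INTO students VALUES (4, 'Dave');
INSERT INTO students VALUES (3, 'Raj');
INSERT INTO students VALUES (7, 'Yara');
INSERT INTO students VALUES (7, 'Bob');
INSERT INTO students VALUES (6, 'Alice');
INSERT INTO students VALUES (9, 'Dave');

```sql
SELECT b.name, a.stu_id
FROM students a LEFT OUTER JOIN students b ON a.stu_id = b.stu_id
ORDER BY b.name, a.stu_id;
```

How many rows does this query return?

LEFT JOIN keeps every row from `students a`; unmatched rows get NULL for `students b`'s columns.
Matching on a.stu_id = b.stu_id.
Matched pairs: 8; unmatched a rows kept: 0.
Total: 8 rows.

8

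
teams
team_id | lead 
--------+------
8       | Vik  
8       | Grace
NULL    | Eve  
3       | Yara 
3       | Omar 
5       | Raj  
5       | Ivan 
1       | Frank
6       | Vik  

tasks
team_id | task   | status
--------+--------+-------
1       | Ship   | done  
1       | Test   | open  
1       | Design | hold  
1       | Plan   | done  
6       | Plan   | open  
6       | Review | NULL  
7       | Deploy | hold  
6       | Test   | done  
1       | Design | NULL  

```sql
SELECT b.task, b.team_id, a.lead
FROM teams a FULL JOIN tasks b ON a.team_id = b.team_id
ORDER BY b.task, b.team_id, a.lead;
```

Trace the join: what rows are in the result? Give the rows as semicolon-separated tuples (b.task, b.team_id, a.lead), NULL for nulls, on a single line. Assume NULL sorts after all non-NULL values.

(Deploy, 7, NULL); (Design, 1, Frank); (Design, 1, Frank); (Plan, 1, Frank); (Plan, 6, Vik); (Review, 6, Vik); (Ship, 1, Frank); (Test, 1, Frank); (Test, 6, Vik); (NULL, NULL, Eve); (NULL, NULL, Grace); (NULL, NULL, Ivan); (NULL, NULL, Omar); (NULL, NULL, Raj); (NULL, NULL, Vik); (NULL, NULL, Yara)

FULL OUTER JOIN keeps every row from both sides; unmatched rows get NULL for the other side's columns.
Matching on a.team_id = b.team_id. A NULL in a compared column never satisfies the condition.
- a[0] team_id=8 → no match; kept with NULLs on the b side.
- a[1] team_id=8 → no match; kept with NULLs on the b side.
- a[2] team_id=NULL → no match; kept with NULLs on the b side.
- a[3] team_id=3 → no match; kept with NULLs on the b side.
- a[4] team_id=3 → no match; kept with NULLs on the b side.
- a[5] team_id=5 → no match; kept with NULLs on the b side.
- a[6] team_id=5 → no match; kept with NULLs on the b side.
- a[7] team_id=1 → 5 match(es) in b → 5 row(s).
- a[8] team_id=6 → 3 match(es) in b → 3 row(s).
- 1 row(s) from b found no a partner → padded with NULL.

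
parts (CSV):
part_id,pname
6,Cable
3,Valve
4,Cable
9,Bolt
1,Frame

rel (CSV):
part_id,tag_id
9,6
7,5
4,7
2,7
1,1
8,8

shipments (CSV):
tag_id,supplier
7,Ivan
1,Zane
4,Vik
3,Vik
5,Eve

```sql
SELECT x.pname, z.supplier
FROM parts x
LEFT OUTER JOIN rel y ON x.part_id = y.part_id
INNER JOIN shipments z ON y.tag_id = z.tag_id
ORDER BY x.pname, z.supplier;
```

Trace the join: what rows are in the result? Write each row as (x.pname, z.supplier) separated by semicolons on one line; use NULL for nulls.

(Cable, Ivan); (Frame, Zane)

Evaluate left to right. First `parts x LEFT JOIN rel y` on part_id: 5 row(s).
Then INNER JOIN `shipments z` on tag_id: keep only rows whose y.tag_id appears in z.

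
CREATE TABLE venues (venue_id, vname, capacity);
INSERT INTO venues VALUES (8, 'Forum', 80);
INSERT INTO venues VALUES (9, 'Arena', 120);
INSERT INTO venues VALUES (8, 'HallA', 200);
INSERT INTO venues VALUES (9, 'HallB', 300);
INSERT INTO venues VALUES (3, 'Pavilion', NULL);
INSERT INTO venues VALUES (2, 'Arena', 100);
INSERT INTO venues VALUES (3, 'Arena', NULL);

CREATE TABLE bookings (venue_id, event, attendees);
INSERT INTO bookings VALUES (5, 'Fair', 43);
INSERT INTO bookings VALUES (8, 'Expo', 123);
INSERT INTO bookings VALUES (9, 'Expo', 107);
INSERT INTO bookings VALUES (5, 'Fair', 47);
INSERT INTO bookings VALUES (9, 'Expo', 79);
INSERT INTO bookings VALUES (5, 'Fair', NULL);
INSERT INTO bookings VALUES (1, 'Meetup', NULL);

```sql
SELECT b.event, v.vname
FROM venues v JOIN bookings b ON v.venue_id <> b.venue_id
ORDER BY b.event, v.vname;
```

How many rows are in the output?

INNER JOIN keeps only pairs where the ON condition holds.
Matching on v.venue_id <> b.venue_id.
- venue_id=8: 6 matching b row(s), so 6 row(s) emitted.
- venue_id=9: 5 matching b row(s), so 5 row(s) emitted.
- venue_id=8: 6 matching b row(s), so 6 row(s) emitted.
- venue_id=9: 5 matching b row(s), so 5 row(s) emitted.
- venue_id=3: 7 matching b row(s), so 7 row(s) emitted.
- venue_id=2: 7 matching b row(s), so 7 row(s) emitted.
- venue_id=3: 7 matching b row(s), so 7 row(s) emitted.
Total: 43 rows.

43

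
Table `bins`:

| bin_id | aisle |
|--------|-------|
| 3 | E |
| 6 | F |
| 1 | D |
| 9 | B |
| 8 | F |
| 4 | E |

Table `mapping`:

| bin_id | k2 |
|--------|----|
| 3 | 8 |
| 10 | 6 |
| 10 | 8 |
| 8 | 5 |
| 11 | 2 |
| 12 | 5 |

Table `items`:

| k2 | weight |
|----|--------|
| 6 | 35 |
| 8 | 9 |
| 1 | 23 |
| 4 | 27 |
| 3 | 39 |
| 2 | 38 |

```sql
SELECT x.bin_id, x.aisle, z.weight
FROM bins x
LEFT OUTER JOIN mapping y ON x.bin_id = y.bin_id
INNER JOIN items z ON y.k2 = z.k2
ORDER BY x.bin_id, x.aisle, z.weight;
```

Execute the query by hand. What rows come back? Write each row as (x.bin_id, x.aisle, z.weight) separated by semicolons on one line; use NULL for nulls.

(3, E, 9)

Step 1 — x LEFT JOIN y on bin_id → 6 row(s).
Then INNER JOIN `items z` on k2: keep only rows whose y.k2 appears in z.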